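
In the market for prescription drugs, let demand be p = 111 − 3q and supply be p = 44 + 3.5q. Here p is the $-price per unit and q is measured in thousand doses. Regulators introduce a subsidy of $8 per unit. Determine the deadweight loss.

Competitive equilibrium: 111 − 3q = 44 + 3.5q → q* = 10.3077, p* = 80.0769.
The subsidy lowers effective supply by 8: p = 36 + 3.5q.
New quantity: 111 − 3q = 36 + 3.5q → q' = 11.5385.
Overproduction Δq = 11.5385 − 10.3077 = 1.2308; wedge = subsidy = 8.
Welfare loss = ½ × 1.2308 × 8 = $4.92 thousand.

$4.92 thousand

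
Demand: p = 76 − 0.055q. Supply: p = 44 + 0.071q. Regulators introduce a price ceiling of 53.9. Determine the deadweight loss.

826.40

Competitive equilibrium: 76 − 0.055q = 44 + 0.071q → q* = 253.9683, p* = 62.0317.
At the ceiling p = 53.9, quantity supplied = (53.9 − 44)/0.071 = 139.4366.
Willingness to pay at q' = 139.4366: 76 − 0.055·139.4366 = 68.331.
Δq = 253.9683 − 139.4366 = 114.5317; wedge = 68.331 − 53.9 = 14.431.
Deadweight loss = ½ × 114.5317 × 14.431 = 826.40.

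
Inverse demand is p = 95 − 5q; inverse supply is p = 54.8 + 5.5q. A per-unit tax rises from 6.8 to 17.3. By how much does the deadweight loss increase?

12.05

Competitive equilibrium: 95 − 5q = 54.8 + 5.5q → q* = 3.8286, p* = 75.8571.
For a per-unit tax t: Δq = t/10.5, so DWL = ½·t·(t/10.5) = t²/21.
At t = 6.8: DWL = 2.202. At t = 17.3: DWL = 14.252.
Increase = 14.252 − 2.202 = 12.05.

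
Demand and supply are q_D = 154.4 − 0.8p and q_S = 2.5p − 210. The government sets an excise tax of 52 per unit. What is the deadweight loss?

In inverse form: demand p = 193 − 1.25q, supply p = 84 + 0.4q.
Competitive equilibrium: 193 − 1.25q = 84 + 0.4q → q* = 66.0606, p* = 110.4242.
With the tax, the buyer price exceeds the seller price by 52: (193 − 1.25q) − (84 + 0.4q) = 52 → q' = 34.5455.
Δq = 66.0606 − 34.5455 = 31.5151; the wedge equals the tax, 52.
Deadweight loss = ½ × 31.5151 × 52 = 819.39.

819.39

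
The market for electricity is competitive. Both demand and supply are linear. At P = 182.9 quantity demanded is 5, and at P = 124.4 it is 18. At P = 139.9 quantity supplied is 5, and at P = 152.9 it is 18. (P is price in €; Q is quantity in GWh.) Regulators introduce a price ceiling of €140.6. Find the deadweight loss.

€139.34

Demand slope = (124.4 − 182.9)/(18 − 5) = −4.5, so P = 205.4 − 4.5Q.
Supply slope = (152.9 − 139.9)/(18 − 5) = 1, so P = 134.9 + Q.
Competitive equilibrium: 205.4 − 4.5Q = 134.9 + Q → Q* = 12.8182, P* = 147.7182.
At the ceiling P = 140.6, quantity supplied = (140.6 − 134.9)/1 = 5.7.
Willingness to pay at Q' = 5.7: 205.4 − 4.5·5.7 = 179.75.
ΔQ = 12.8182 − 5.7 = 7.1182; wedge = 179.75 − 140.6 = 39.15.
Deadweight loss = ½ × 7.1182 × 39.15 = €139.34.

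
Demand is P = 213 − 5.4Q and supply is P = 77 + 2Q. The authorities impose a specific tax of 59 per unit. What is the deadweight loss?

Competitive equilibrium: 213 − 5.4Q = 77 + 2Q → Q* = 18.3784, P* = 113.7568.
With the tax, the buyer price exceeds the seller price by 59: (213 − 5.4Q) − (77 + 2Q) = 59 → Q' = 10.4054.
ΔQ = 18.3784 − 10.4054 = 7.973; the wedge equals the tax, 59.
DWL = ½ × 7.973 × 59 = 235.20.

235.20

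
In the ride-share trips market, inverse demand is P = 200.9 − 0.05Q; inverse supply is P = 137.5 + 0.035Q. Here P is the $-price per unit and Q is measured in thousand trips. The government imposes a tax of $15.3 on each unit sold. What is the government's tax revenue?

Competitive equilibrium: 200.9 − 0.05Q = 137.5 + 0.035Q → Q* = 745.8824, P* = 163.6059.
With the tax, the buyer price exceeds the seller price by 15.3: (200.9 − 0.05Q) − (137.5 + 0.035Q) = 15.3 → Q' = 565.8824.
Tax revenue = 15.3 × 565.8824 = $8658 thousand.

$8658 thousand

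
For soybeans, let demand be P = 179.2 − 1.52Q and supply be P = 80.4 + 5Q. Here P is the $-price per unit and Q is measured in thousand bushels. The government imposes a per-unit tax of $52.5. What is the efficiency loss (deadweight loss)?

Competitive equilibrium: 179.2 − 1.52Q = 80.4 + 5Q → Q* = 15.1534, P* = 156.1669.
With the tax, the buyer price exceeds the seller price by 52.5: (179.2 − 1.52Q) − (80.4 + 5Q) = 52.5 → Q' = 7.1012.
ΔQ = 15.1534 − 7.1012 = 8.0522; the wedge equals the tax, 52.5.
DWL = ½ × 8.0522 × 52.5 = $211.37 thousand.

$211.37 thousand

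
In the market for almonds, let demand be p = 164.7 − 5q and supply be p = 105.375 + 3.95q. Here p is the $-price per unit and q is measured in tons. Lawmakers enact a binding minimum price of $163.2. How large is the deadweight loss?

$179.22

Competitive equilibrium: 164.7 − 5q = 105.375 + 3.95q → q* = 6.6285, p* = 131.5575.
At the floor p = 163.2, quantity demanded = (164.7 − 163.2)/5 = 0.3.
Sellers' marginal cost at q' = 0.3: 105.375 + 3.95·0.3 = 106.56.
Δq = 6.6285 − 0.3 = 6.3285; wedge = 163.2 − 106.56 = 56.64.
The triangle = ½ × 6.3285 × 56.64 = $179.22.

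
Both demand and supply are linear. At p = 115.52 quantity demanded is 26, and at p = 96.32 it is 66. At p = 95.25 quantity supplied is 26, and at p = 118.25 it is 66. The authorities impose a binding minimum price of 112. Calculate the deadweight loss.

Demand slope = (96.32 − 115.52)/(66 − 26) = −0.48, so p = 128 − 0.48q.
Supply slope = (118.25 − 95.25)/(66 − 26) = 0.575, so p = 80.3 + 0.575q.
Competitive equilibrium: 128 − 0.48q = 80.3 + 0.575q → q* = 45.2133, p* = 106.2976.
At the floor p = 112, quantity demanded = (128 − 112)/0.48 = 33.3333.
Sellers' marginal cost at q' = 33.3333: 80.3 + 0.575·33.3333 = 99.4666.
Δq = 45.2133 − 33.3333 = 11.88; wedge = 112 − 99.4666 = 12.5334.
Welfare loss = ½ × 11.88 × 12.5334 = 74.45.

74.45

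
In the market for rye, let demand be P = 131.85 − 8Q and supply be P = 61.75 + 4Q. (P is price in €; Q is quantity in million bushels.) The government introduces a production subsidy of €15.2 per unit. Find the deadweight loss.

€9.63 million

Competitive equilibrium: 131.85 − 8Q = 61.75 + 4Q → Q* = 5.8417, P* = 85.1167.
The subsidy lowers effective supply by 15.2: P = 46.55 + 4Q.
New quantity: 131.85 − 8Q = 46.55 + 4Q → Q' = 7.1083.
Overproduction ΔQ = 7.1083 − 5.8417 = 1.2666; wedge = subsidy = 15.2.
Welfare loss = ½ × 1.2666 × 15.2 = €9.63 million.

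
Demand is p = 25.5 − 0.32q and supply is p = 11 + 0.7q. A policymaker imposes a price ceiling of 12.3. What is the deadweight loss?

77.89

Competitive equilibrium: 25.5 − 0.32q = 11 + 0.7q → q* = 14.2157, p* = 20.951.
At the ceiling p = 12.3, quantity supplied = (12.3 − 11)/0.7 = 1.8571.
Willingness to pay at q' = 1.8571: 25.5 − 0.32·1.8571 = 24.9057.
Δq = 14.2157 − 1.8571 = 12.3586; wedge = 24.9057 − 12.3 = 12.6057.
The triangle = ½ × 12.3586 × 12.6057 = 77.89.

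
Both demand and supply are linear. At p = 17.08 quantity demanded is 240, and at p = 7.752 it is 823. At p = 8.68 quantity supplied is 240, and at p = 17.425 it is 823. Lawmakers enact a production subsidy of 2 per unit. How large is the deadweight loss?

Demand slope = (7.752 − 17.08)/(823 − 240) = −0.016, so p = 20.92 − 0.016q.
Supply slope = (17.425 − 8.68)/(823 − 240) = 0.015, so p = 5.08 + 0.015q.
Competitive equilibrium: 20.92 − 0.016q = 5.08 + 0.015q → q* = 510.9677, p* = 12.7445.
The subsidy lowers effective supply by 2: p = 3.08 + 0.015q.
New quantity: 20.92 − 0.016q = 3.08 + 0.015q → q' = 575.4839.
Overproduction Δq = 575.4839 − 510.9677 = 64.5162; wedge = subsidy = 2.
Welfare loss = ½ × 64.5162 × 2 = 64.52.

64.52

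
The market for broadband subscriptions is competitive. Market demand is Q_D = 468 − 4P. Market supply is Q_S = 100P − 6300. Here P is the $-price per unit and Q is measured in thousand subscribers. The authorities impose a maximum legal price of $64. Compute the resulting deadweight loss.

$1507.69 thousand

In inverse form: demand P = 117 − 0.25Q, supply P = 63 + 0.01Q.
Competitive equilibrium: 117 − 0.25Q = 63 + 0.01Q → Q* = 207.6923, P* = 65.0769.
At the ceiling P = 64, quantity supplied = (64 − 63)/0.01 = 100.
Willingness to pay at Q' = 100: 117 − 0.25·100 = 92.
ΔQ = 207.6923 − 100 = 107.6923; wedge = 92 − 64 = 28.
Deadweight loss = ½ × 107.6923 × 28 = $1507.69 thousand.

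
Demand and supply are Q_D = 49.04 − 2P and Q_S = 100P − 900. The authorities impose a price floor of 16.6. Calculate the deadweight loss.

54.29

In inverse form: demand P = 24.52 − 0.5Q, supply P = 9 + 0.01Q.
Competitive equilibrium: 24.52 − 0.5Q = 9 + 0.01Q → Q* = 30.4314, P* = 9.3043.
At the floor P = 16.6, quantity demanded = (24.52 − 16.6)/0.5 = 15.84.
Sellers' marginal cost at Q' = 15.84: 9 + 0.01·15.84 = 9.1584.
ΔQ = 30.4314 − 15.84 = 14.5914; wedge = 16.6 − 9.1584 = 7.4416.
The triangle = ½ × 14.5914 × 7.4416 = 54.29.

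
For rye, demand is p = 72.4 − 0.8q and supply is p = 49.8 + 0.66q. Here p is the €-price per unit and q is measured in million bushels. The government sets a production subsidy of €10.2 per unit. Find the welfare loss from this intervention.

Competitive equilibrium: 72.4 − 0.8q = 49.8 + 0.66q → q* = 15.4795, p* = 60.0164.
The subsidy lowers effective supply by 10.2: p = 39.6 + 0.66q.
New quantity: 72.4 − 0.8q = 39.6 + 0.66q → q' = 22.4658.
Overproduction Δq = 22.4658 − 15.4795 = 6.9863; wedge = subsidy = 10.2.
Welfare loss = ½ × 6.9863 × 10.2 = €35.63 million.

€35.63 million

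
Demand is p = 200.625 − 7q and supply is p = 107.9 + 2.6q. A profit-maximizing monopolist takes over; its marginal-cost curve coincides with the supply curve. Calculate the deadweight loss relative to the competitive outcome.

79.63

Competitive equilibrium: 200.625 − 7q = 107.9 + 2.6q → q* = 9.6589, p* = 133.013.
Marginal revenue: MR = 200.625 − 14q. Set MR = MC: 200.625 − 14q = 107.9 + 2.6q → q_m = 5.5858.
Price p_m = 200.625 − 7·5.5858 = 161.5244; MC(q_m) = 107.9 + 2.6·5.5858 = 122.4231.
Competitive q* = 9.6589, so Δq = 4.0731; wedge = 161.5244 − 122.4231 = 39.1013.
Welfare loss = ½ × 4.0731 × 39.1013 = 79.63.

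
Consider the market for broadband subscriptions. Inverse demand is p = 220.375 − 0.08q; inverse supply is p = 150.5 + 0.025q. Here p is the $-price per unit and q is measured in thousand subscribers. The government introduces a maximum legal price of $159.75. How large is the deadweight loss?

Competitive equilibrium: 220.375 − 0.08q = 150.5 + 0.025q → q* = 665.4762, p* = 167.1369.
At the ceiling p = 159.75, quantity supplied = (159.75 − 150.5)/0.025 = 370.
Willingness to pay at q' = 370: 220.375 − 0.08·370 = 190.775.
Δq = 665.4762 − 370 = 295.4762; wedge = 190.775 − 159.75 = 31.025.
DWL = ½ × 295.4762 × 31.025 = $4583.57 thousand.

$4583.57 thousand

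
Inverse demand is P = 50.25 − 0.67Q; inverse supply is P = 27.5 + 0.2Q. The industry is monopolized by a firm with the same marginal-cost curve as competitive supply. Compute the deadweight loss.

56.30

Competitive equilibrium: 50.25 − 0.67Q = 27.5 + 0.2Q → Q* = 26.1494, P* = 32.7299.
Marginal revenue: MR = 50.25 − 1.34Q. Set MR = MC: 50.25 − 1.34Q = 27.5 + 0.2Q → Q_m = 14.7727.
Price P_m = 50.25 − 0.67·14.7727 = 40.3523; MC(Q_m) = 27.5 + 0.2·14.7727 = 30.4545.
Competitive Q* = 26.1494, so ΔQ = 11.3767; wedge = 40.3523 − 30.4545 = 9.8978.
The triangle = ½ × 11.3767 × 9.8978 = 56.30.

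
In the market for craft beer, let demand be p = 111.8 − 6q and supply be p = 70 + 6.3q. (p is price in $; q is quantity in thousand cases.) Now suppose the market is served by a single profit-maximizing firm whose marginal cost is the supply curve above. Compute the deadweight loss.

$7.64 thousand

Competitive equilibrium: 111.8 − 6q = 70 + 6.3q → q* = 3.39837, p* = 91.40976.
Marginal revenue: MR = 111.8 − 12q. Set MR = MC: 111.8 − 12q = 70 + 6.3q → q_m = 2.28415.
Price p_m = 111.8 − 6·2.28415 = 98.0951; MC(q_m) = 70 + 6.3·2.28415 = 84.39015.
Competitive q* = 3.39837, so Δq = 1.11422; wedge = 98.0951 − 84.39015 = 13.70495.
Welfare loss = ½ × 1.11422 × 13.70495 = $7.64 thousand.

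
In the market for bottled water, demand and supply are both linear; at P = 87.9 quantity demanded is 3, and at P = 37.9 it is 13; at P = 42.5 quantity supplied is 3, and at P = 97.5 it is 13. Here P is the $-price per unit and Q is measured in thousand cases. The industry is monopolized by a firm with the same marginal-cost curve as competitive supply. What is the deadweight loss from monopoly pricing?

$29.30 thousand

Demand slope = (37.9 − 87.9)/(13 − 3) = −5, so P = 102.9 − 5Q.
Supply slope = (97.5 − 42.5)/(13 − 3) = 5.5, so P = 26 + 5.5Q.
Competitive equilibrium: 102.9 − 5Q = 26 + 5.5Q → Q* = 7.3238, P* = 66.281.
Marginal revenue: MR = 102.9 − 10Q. Set MR = MC: 102.9 − 10Q = 26 + 5.5Q → Q_m = 4.9613.
Price P_m = 102.9 − 5·4.9613 = 78.0935; MC(Q_m) = 26 + 5.5·4.9613 = 53.2872.
Competitive Q* = 7.3238, so ΔQ = 2.3625; wedge = 78.0935 − 53.2872 = 24.8063.
Deadweight loss = ½ × 2.3625 × 24.8063 = $29.30 thousand.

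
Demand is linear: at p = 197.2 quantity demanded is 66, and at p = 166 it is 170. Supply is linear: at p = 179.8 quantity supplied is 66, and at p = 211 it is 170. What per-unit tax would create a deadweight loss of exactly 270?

18

Demand slope = (166 − 197.2)/(170 − 66) = −0.3, so p = 217 − 0.3q.
Supply slope = (211 − 179.8)/(170 − 66) = 0.3, so p = 160 + 0.3q.
Competitive equilibrium: 217 − 0.3q = 160 + 0.3q → q* = 95, p* = 188.5.
A tax t gives Δq = t/0.6 and wedge t, so DWL = t²/1.2.
t²/1.2 = 270 → t² = 324 → t = 18.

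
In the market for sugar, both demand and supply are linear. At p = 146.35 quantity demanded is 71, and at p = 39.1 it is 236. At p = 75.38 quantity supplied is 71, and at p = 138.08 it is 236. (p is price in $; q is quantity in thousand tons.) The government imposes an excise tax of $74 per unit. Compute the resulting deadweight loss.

Demand slope = (39.1 − 146.35)/(236 − 71) = −0.65, so p = 192.5 − 0.65q.
Supply slope = (138.08 − 75.38)/(236 − 71) = 0.38, so p = 48.4 + 0.38q.
Competitive equilibrium: 192.5 − 0.65q = 48.4 + 0.38q → q* = 139.9029, p* = 101.5631.
With the tax, the buyer price exceeds the seller price by 74: (192.5 − 0.65q) − (48.4 + 0.38q) = 74 → q' = 68.0583.
Δq = 139.9029 − 68.0583 = 71.8446; the wedge equals the tax, 74.
Welfare loss = ½ × 71.8446 × 74 = $2658.25 thousand.

$2658.25 thousand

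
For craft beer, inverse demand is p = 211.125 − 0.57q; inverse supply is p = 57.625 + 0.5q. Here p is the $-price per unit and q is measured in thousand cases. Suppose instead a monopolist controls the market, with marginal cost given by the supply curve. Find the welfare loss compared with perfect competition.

Competitive equilibrium: 211.125 − 0.57q = 57.625 + 0.5q → q* = 143.4579, p* = 129.354.
Marginal revenue: MR = 211.125 − 1.14q. Set MR = MC: 211.125 − 1.14q = 57.625 + 0.5q → q_m = 93.5976.
Price p_m = 211.125 − 0.57·93.5976 = 157.7744; MC(q_m) = 57.625 + 0.5·93.5976 = 104.4238.
Competitive q* = 143.4579, so Δq = 49.8603; wedge = 157.7744 − 104.4238 = 53.3506.
The triangle = ½ × 49.8603 × 53.3506 = $1330.04 thousand.

$1330.04 thousand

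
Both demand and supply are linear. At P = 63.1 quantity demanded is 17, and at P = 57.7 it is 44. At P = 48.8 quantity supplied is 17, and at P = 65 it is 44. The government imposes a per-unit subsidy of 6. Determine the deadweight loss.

22.50

Demand slope = (57.7 − 63.1)/(44 − 17) = −0.2, so P = 66.5 − 0.2Q.
Supply slope = (65 − 48.8)/(44 − 17) = 0.6, so P = 38.6 + 0.6Q.
Competitive equilibrium: 66.5 − 0.2Q = 38.6 + 0.6Q → Q* = 34.875, P* = 59.525.
The subsidy lowers effective supply by 6: P = 32.6 + 0.6Q.
New quantity: 66.5 − 0.2Q = 32.6 + 0.6Q → Q' = 42.375.
Overproduction ΔQ = 42.375 − 34.875 = 7.5; wedge = subsidy = 6.
DWL = ½ × 7.5 × 6 = 22.50.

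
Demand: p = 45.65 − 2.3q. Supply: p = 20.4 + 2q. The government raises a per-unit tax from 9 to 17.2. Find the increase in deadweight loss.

24.98

Competitive equilibrium: 45.65 − 2.3q = 20.4 + 2q → q* = 5.8721, p* = 32.1442.
For a per-unit tax t: Δq = t/4.3, so DWL = ½·t·(t/4.3) = t²/8.6.
At t = 9: DWL = 9.419. At t = 17.2: DWL = 34.4.
Increase = 34.4 − 9.419 = 24.98.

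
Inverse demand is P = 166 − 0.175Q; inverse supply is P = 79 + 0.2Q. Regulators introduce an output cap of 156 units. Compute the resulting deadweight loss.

1083

Competitive equilibrium: 166 − 0.175Q = 79 + 0.2Q → Q* = 232, P* = 125.4.
At Q = 156: demand price = 166 − 0.175·156 = 138.7; supply price = 79 + 0.2·156 = 110.2.
ΔQ = 232 − 156 = 76; wedge = 138.7 − 110.2 = 28.5.
DWL = ½ × 76 × 28.5 = 1083.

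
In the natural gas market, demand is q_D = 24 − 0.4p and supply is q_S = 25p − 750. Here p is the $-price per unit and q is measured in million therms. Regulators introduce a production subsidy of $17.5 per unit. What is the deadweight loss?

In inverse form: demand p = 60 − 2.5q, supply p = 30 + 0.04q.
Competitive equilibrium: 60 − 2.5q = 30 + 0.04q → q* = 11.811, p* = 30.4724.
The subsidy lowers effective supply by 17.5: p = 12.5 + 0.04q.
New quantity: 60 − 2.5q = 12.5 + 0.04q → q' = 18.7008.
Overproduction Δq = 18.7008 − 11.811 = 6.8898; wedge = subsidy = 17.5.
DWL = ½ × 6.8898 × 17.5 = $60.29 million.

$60.29 million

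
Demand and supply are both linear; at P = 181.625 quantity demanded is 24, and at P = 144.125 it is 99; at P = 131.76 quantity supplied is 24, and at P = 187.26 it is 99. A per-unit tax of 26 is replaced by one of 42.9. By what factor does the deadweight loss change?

2.7225

Demand slope = (144.125 − 181.625)/(99 − 24) = −0.5, so P = 193.625 − 0.5Q.
Supply slope = (187.26 − 131.76)/(99 − 24) = 0.74, so P = 114 + 0.74Q.
Competitive equilibrium: 193.625 − 0.5Q = 114 + 0.74Q → Q* = 64.2137, P* = 161.5181.
For a per-unit tax t: ΔQ = t/1.24, so DWL = ½·t·(t/1.24) = t²/2.48.
At t = 26: DWL = 272.581. At t = 42.9: DWL = 742.101.
Ratio = (42.9/26)² = 2.7225.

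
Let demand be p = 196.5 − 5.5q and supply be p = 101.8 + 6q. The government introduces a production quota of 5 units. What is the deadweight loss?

60.17

Competitive equilibrium: 196.5 − 5.5q = 101.8 + 6q → q* = 8.2348, p* = 151.2087.
At q = 5: demand price = 196.5 − 5.5·5 = 169; supply price = 101.8 + 6·5 = 131.8.
Δq = 8.2348 − 5 = 3.2348; wedge = 169 − 131.8 = 37.2.
DWL = ½ × 3.2348 × 37.2 = 60.17.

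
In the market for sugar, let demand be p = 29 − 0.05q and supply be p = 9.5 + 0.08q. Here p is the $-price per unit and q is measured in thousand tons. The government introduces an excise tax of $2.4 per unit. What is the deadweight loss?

$22.15 thousand

Competitive equilibrium: 29 − 0.05q = 9.5 + 0.08q → q* = 150, p* = 21.5.
With the tax, the buyer price exceeds the seller price by 2.4: (29 − 0.05q) − (9.5 + 0.08q) = 2.4 → q' = 131.5385.
Δq = 150 − 131.5385 = 18.4615; the wedge equals the tax, 2.4.
Deadweight loss = ½ × 18.4615 × 2.4 = $22.15 thousand.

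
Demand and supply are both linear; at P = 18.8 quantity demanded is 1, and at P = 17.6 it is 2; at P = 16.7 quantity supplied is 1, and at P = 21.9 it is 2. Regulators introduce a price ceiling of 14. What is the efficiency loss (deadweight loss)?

2.30

Demand slope = (17.6 − 18.8)/(2 − 1) = −1.2, so P = 20 − 1.2Q.
Supply slope = (21.9 − 16.7)/(2 − 1) = 5.2, so P = 11.5 + 5.2Q.
Competitive equilibrium: 20 − 1.2Q = 11.5 + 5.2Q → Q* = 1.3281, P* = 18.4063.
At the ceiling P = 14, quantity supplied = (14 − 11.5)/5.2 = 0.4808.
Willingness to pay at Q' = 0.4808: 20 − 1.2·0.4808 = 19.423.
ΔQ = 1.3281 − 0.4808 = 0.8473; wedge = 19.423 − 14 = 5.423.
Deadweight loss = ½ × 0.8473 × 5.423 = 2.30.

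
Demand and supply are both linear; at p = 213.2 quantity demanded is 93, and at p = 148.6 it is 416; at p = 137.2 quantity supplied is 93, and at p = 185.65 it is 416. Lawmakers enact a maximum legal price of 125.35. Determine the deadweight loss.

Demand slope = (148.6 − 213.2)/(416 − 93) = −0.2, so p = 231.8 − 0.2q.
Supply slope = (185.65 − 137.2)/(416 − 93) = 0.15, so p = 123.25 + 0.15q.
Competitive equilibrium: 231.8 − 0.2q = 123.25 + 0.15q → q* = 310.14286, p* = 169.77143.
At the ceiling p = 125.35, quantity supplied = (125.35 − 123.25)/0.15 = 14.
Willingness to pay at q' = 14: 231.8 − 0.2·14 = 229.
Δq = 310.14286 − 14 = 296.14286; wedge = 229 − 125.35 = 103.65.
Deadweight loss = ½ × 296.14286 × 103.65 = 15347.60.

15347.60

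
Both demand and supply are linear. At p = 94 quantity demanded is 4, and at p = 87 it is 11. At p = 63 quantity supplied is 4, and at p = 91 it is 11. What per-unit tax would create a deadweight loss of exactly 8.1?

Demand slope = (87 − 94)/(11 − 4) = −1, so p = 98 − q.
Supply slope = (91 − 63)/(11 − 4) = 4, so p = 47 + 4q.
Competitive equilibrium: 98 − q = 47 + 4q → q* = 10.2, p* = 87.8.
A tax t gives Δq = t/5 and wedge t, so DWL = t²/10.
t²/10 = 8.1 → t² = 81 → t = 9.

9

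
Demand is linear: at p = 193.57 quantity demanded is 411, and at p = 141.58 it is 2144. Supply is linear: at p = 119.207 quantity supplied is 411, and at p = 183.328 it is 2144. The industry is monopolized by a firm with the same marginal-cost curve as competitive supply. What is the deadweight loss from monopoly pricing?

Demand slope = (141.58 − 193.57)/(2144 − 411) = −0.03, so p = 205.9 − 0.03q.
Supply slope = (183.328 − 119.207)/(2144 − 411) = 0.037, so p = 104 + 0.037q.
Competitive equilibrium: 205.9 − 0.03q = 104 + 0.037q → q* = 1520.89552, p* = 160.27313.
Marginal revenue: MR = 205.9 − 0.06q. Set MR = MC: 205.9 − 0.06q = 104 + 0.037q → q_m = 1050.51546.
Price p_m = 205.9 − 0.03·1050.51546 = 174.38454; MC(q_m) = 104 + 0.037·1050.51546 = 142.86907.
Competitive q* = 1520.89552, so Δq = 470.38006; wedge = 174.38454 − 142.86907 = 31.51547.
Deadweight loss = ½ × 470.38006 × 31.51547 = 7412.12.

7412.12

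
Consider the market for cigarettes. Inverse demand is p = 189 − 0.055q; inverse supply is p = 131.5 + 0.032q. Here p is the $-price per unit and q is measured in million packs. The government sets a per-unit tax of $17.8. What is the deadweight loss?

$1820.92 million

Competitive equilibrium: 189 − 0.055q = 131.5 + 0.032q → q* = 660.9195, p* = 152.6494.
With the tax, the buyer price exceeds the seller price by 17.8: (189 − 0.055q) − (131.5 + 0.032q) = 17.8 → q' = 456.3218.
Δq = 660.9195 − 456.3218 = 204.5977; the wedge equals the tax, 17.8.
DWL = ½ × 204.5977 × 17.8 = $1820.92 million.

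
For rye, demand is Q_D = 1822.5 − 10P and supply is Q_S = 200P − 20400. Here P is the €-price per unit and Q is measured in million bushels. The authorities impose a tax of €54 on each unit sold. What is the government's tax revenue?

€13500 million

In inverse form: demand P = 182.25 − 0.1Q, supply P = 102 + 0.005Q.
Competitive equilibrium: 182.25 − 0.1Q = 102 + 0.005Q → Q* = 764.2857, P* = 105.8214.
With the tax, the buyer price exceeds the seller price by 54: (182.25 − 0.1Q) − (102 + 0.005Q) = 54 → Q' = 250.
Tax revenue = 54 × 250 = €13500 million.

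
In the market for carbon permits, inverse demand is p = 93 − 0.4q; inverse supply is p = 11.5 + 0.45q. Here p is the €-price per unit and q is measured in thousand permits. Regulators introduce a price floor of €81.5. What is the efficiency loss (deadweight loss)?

€1915.37 thousand

Competitive equilibrium: 93 − 0.4q = 11.5 + 0.45q → q* = 95.8824, p* = 54.6471.
At the floor p = 81.5, quantity demanded = (93 − 81.5)/0.4 = 28.75.
Sellers' marginal cost at q' = 28.75: 11.5 + 0.45·28.75 = 24.4375.
Δq = 95.8824 − 28.75 = 67.1324; wedge = 81.5 − 24.4375 = 57.0625.
Deadweight loss = ½ × 67.1324 × 57.0625 = €1915.37 thousand.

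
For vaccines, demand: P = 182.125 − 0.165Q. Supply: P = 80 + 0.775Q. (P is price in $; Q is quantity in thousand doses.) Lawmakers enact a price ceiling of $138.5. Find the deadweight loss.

Competitive equilibrium: 182.125 − 0.165Q = 80 + 0.775Q → Q* = 108.6436, P* = 164.1988.
At the ceiling P = 138.5, quantity supplied = (138.5 − 80)/0.775 = 75.4839.
Willingness to pay at Q' = 75.4839: 182.125 − 0.165·75.4839 = 169.6702.
ΔQ = 108.6436 − 75.4839 = 33.1597; wedge = 169.6702 − 138.5 = 31.1702.
DWL = ½ × 33.1597 × 31.1702 = $516.80 thousand.

$516.80 thousand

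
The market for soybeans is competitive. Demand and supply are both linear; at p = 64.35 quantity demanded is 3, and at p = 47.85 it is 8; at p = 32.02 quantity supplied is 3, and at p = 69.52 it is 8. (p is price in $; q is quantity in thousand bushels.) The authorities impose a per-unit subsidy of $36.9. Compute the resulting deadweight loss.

Demand slope = (47.85 − 64.35)/(8 − 3) = −3.3, so p = 74.25 − 3.3q.
Supply slope = (69.52 − 32.02)/(8 − 3) = 7.5, so p = 9.52 + 7.5q.
Competitive equilibrium: 74.25 − 3.3q = 9.52 + 7.5q → q* = 5.9935, p* = 54.4714.
The subsidy lowers effective supply by 36.9: p = 7.5q − 27.38.
New quantity: 74.25 − 3.3q = 7.5q − 27.38 → q' = 9.4102.
Overproduction Δq = 9.4102 − 5.9935 = 3.4167; wedge = subsidy = 36.9.
DWL = ½ × 3.4167 × 36.9 = $63.04 thousand.

$63.04 thousand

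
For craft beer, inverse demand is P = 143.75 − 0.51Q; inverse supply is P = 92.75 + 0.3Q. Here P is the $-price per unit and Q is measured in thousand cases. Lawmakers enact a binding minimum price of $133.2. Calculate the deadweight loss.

$723.86 thousand

Competitive equilibrium: 143.75 − 0.51Q = 92.75 + 0.3Q → Q* = 62.963, P* = 111.6389.
At the floor P = 133.2, quantity demanded = (143.75 − 133.2)/0.51 = 20.6863.
Sellers' marginal cost at Q' = 20.6863: 92.75 + 0.3·20.6863 = 98.9559.
ΔQ = 62.963 − 20.6863 = 42.2767; wedge = 133.2 − 98.9559 = 34.2441.
Welfare loss = ½ × 42.2767 × 34.2441 = $723.86 thousand.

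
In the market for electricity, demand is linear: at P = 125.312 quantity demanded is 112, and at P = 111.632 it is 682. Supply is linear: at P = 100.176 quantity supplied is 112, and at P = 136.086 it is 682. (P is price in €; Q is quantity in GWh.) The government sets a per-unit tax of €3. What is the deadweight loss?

€51.72

Demand slope = (111.632 − 125.312)/(682 − 112) = −0.024, so P = 128 − 0.024Q.
Supply slope = (136.086 − 100.176)/(682 − 112) = 0.063, so P = 93.12 + 0.063Q.
Competitive equilibrium: 128 − 0.024Q = 93.12 + 0.063Q → Q* = 400.9195, P* = 118.3779.
With the tax, the buyer price exceeds the seller price by 3: (128 − 0.024Q) − (93.12 + 0.063Q) = 3 → Q' = 366.4368.
ΔQ = 400.9195 − 366.4368 = 34.4827; the wedge equals the tax, 3.
Welfare loss = ½ × 34.4827 × 3 = €51.72.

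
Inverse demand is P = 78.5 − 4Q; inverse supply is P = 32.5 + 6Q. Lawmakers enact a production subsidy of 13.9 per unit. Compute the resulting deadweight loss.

Competitive equilibrium: 78.5 − 4Q = 32.5 + 6Q → Q* = 4.6, P* = 60.1.
The subsidy lowers effective supply by 13.9: P = 18.6 + 6Q.
New quantity: 78.5 − 4Q = 18.6 + 6Q → Q' = 5.99.
Overproduction ΔQ = 5.99 − 4.6 = 1.39; wedge = subsidy = 13.9.
Welfare loss = ½ × 1.39 × 13.9 = 9.66.

9.66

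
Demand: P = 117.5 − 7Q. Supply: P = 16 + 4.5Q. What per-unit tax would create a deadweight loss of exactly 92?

46

Competitive equilibrium: 117.5 − 7Q = 16 + 4.5Q → Q* = 8.8261, P* = 55.7174.
A tax t gives ΔQ = t/11.5 and wedge t, so DWL = t²/23.
t²/23 = 92 → t² = 2116 → t = 46.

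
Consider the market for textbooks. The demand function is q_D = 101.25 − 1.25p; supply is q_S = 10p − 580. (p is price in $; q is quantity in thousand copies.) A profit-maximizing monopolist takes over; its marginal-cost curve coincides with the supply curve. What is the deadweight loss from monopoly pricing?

In inverse form: demand p = 81 − 0.8q, supply p = 58 + 0.1q.
Competitive equilibrium: 81 − 0.8q = 58 + 0.1q → q* = 25.5556, p* = 60.5556.
Marginal revenue: MR = 81 − 1.6q. Set MR = MC: 81 − 1.6q = 58 + 0.1q → q_m = 13.5294.
Price p_m = 81 − 0.8·13.5294 = 70.1765; MC(q_m) = 58 + 0.1·13.5294 = 59.3529.
Competitive q* = 25.5556, so Δq = 12.0262; wedge = 70.1765 − 59.3529 = 10.8236.
The triangle = ½ × 12.0262 × 10.8236 = $65.08 thousand.

$65.08 thousand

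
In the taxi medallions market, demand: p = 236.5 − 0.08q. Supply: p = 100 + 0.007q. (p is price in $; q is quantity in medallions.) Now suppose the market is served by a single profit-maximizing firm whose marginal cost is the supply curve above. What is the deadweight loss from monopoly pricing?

Competitive equilibrium: 236.5 − 0.08q = 100 + 0.007q → q* = 1568.96552, p* = 110.98276.
Marginal revenue: MR = 236.5 − 0.16q. Set MR = MC: 236.5 − 0.16q = 100 + 0.007q → q_m = 817.36527.
Price p_m = 236.5 − 0.08·817.36527 = 171.11078; MC(q_m) = 100 + 0.007·817.36527 = 105.72156.
Competitive q* = 1568.96552, so Δq = 751.60025; wedge = 171.11078 − 105.72156 = 65.38922.
DWL = ½ × 751.60025 × 65.38922 = $24573.28.

$24573.28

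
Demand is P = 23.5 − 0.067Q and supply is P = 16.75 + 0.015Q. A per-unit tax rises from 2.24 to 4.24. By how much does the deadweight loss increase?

79.02

Competitive equilibrium: 23.5 − 0.067Q = 16.75 + 0.015Q → Q* = 82.3171, P* = 17.9848.
For a per-unit tax t: ΔQ = t/0.082, so DWL = ½·t·(t/0.082) = t²/0.164.
At t = 2.24: DWL = 30.5951. At t = 4.24: DWL = 109.6195.
Increase = 109.6195 − 30.5951 = 79.02.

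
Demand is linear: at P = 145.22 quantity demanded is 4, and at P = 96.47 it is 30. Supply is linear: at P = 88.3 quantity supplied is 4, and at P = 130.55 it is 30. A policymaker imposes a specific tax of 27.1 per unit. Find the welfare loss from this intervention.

Demand slope = (96.47 − 145.22)/(30 − 4) = −1.875, so P = 152.72 − 1.875Q.
Supply slope = (130.55 − 88.3)/(30 − 4) = 1.625, so P = 81.8 + 1.625Q.
Competitive equilibrium: 152.72 − 1.875Q = 81.8 + 1.625Q → Q* = 20.2629, P* = 114.7271.
With the tax, the buyer price exceeds the seller price by 27.1: (152.72 − 1.875Q) − (81.8 + 1.625Q) = 27.1 → Q' = 12.52.
ΔQ = 20.2629 − 12.52 = 7.7429; the wedge equals the tax, 27.1.
The triangle = ½ × 7.7429 × 27.1 = 104.92.

104.92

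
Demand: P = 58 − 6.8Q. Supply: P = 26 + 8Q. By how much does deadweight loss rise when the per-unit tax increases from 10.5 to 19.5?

9.12

Competitive equilibrium: 58 − 6.8Q = 26 + 8Q → Q* = 2.1622, P* = 43.2973.
For a per-unit tax t: ΔQ = t/14.8, so DWL = ½·t·(t/14.8) = t²/29.6.
At t = 10.5: DWL = 3.725. At t = 19.5: DWL = 12.846.
Increase = 12.846 − 3.725 = 9.12.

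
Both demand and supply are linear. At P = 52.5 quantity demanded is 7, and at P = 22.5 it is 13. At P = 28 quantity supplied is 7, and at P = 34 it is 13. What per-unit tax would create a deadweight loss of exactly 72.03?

Demand slope = (22.5 − 52.5)/(13 − 7) = −5, so P = 87.5 − 5Q.
Supply slope = (34 − 28)/(13 − 7) = 1, so P = 21 + Q.
Competitive equilibrium: 87.5 − 5Q = 21 + Q → Q* = 11.0833, P* = 32.0833.
A tax t gives ΔQ = t/6 and wedge t, so DWL = t²/12.
t²/12 = 72.03 → t² = 864.36 → t = 29.4.

29.4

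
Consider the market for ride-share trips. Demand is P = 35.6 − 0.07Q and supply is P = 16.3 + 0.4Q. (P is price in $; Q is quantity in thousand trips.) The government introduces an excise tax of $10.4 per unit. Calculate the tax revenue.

Competitive equilibrium: 35.6 − 0.07Q = 16.3 + 0.4Q → Q* = 41.0638, P* = 32.7255.
With the tax, the buyer price exceeds the seller price by 10.4: (35.6 − 0.07Q) − (16.3 + 0.4Q) = 10.4 → Q' = 18.9362.
Tax revenue = 10.4 × 18.9362 = $196.94 thousand.

$196.94 thousand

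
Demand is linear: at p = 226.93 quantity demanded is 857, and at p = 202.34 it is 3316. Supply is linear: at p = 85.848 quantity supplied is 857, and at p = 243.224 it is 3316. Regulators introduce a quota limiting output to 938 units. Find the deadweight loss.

123302.48

Demand slope = (202.34 − 226.93)/(3316 − 857) = −0.01, so p = 235.5 − 0.01q.
Supply slope = (243.224 − 85.848)/(3316 − 857) = 0.064, so p = 31 + 0.064q.
Competitive equilibrium: 235.5 − 0.01q = 31 + 0.064q → q* = 2763.5135, p* = 207.8649.
At q = 938: demand price = 235.5 − 0.01·938 = 226.12; supply price = 31 + 0.064·938 = 91.032.
Δq = 2763.5135 − 938 = 1825.5135; wedge = 226.12 − 91.032 = 135.088.
The triangle = ½ × 1825.5135 × 135.088 = 123302.48.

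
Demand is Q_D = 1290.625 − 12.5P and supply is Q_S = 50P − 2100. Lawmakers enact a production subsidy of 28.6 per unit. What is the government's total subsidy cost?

25697.10

In inverse form: demand P = 103.25 − 0.08Q, supply P = 42 + 0.02Q.
Competitive equilibrium: 103.25 − 0.08Q = 42 + 0.02Q → Q* = 612.5, P* = 54.25.
The subsidy lowers effective supply by 28.6: P = 13.4 + 0.02Q.
New quantity: 103.25 − 0.08Q = 13.4 + 0.02Q → Q' = 898.5.
Total subsidy cost = 28.6 × 898.5 = 25697.10.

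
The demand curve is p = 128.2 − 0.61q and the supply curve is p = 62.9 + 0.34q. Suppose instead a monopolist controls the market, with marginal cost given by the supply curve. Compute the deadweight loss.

Competitive equilibrium: 128.2 − 0.61q = 62.9 + 0.34q → q* = 68.7368, p* = 86.2705.
Marginal revenue: MR = 128.2 − 1.22q. Set MR = MC: 128.2 − 1.22q = 62.9 + 0.34q → q_m = 41.859.
Price p_m = 128.2 − 0.61·41.859 = 102.666; MC(q_m) = 62.9 + 0.34·41.859 = 77.1321.
Competitive q* = 68.7368, so Δq = 26.8778; wedge = 102.666 − 77.1321 = 25.5339.
Deadweight loss = ½ × 26.8778 × 25.5339 = 343.15.

343.15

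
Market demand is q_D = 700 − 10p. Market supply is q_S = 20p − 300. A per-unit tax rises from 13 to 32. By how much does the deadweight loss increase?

In inverse form: demand p = 70 − 0.1q, supply p = 15 + 0.05q.
Competitive equilibrium: 70 − 0.1q = 15 + 0.05q → q* = 366.6667, p* = 33.3333.
For a per-unit tax t: Δq = t/0.15, so DWL = ½·t·(t/0.15) = t²/0.3.
At t = 13: DWL = 563.333. At t = 32: DWL = 3413.333.
Increase = 3413.333 − 563.333 = 2850.

2850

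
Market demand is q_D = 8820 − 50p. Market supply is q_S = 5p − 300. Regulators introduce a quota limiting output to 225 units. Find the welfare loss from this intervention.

In inverse form: demand p = 176.4 − 0.02q, supply p = 60 + 0.2q.
Competitive equilibrium: 176.4 − 0.02q = 60 + 0.2q → q* = 529.0909, p* = 165.8182.
At q = 225: demand price = 176.4 − 0.02·225 = 171.9; supply price = 60 + 0.2·225 = 105.
Δq = 529.0909 − 225 = 304.0909; wedge = 171.9 − 105 = 66.9.
The triangle = ½ × 304.0909 × 66.9 = 10171.84.

10171.84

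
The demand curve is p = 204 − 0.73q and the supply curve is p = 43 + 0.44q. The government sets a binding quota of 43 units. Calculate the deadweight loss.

5236.02

Competitive equilibrium: 204 − 0.73q = 43 + 0.44q → q* = 137.60684, p* = 103.54701.
At q = 43: demand price = 204 − 0.73·43 = 172.61; supply price = 43 + 0.44·43 = 61.92.
Δq = 137.60684 − 43 = 94.60684; wedge = 172.61 − 61.92 = 110.69.
Deadweight loss = ½ × 94.60684 × 110.69 = 5236.02.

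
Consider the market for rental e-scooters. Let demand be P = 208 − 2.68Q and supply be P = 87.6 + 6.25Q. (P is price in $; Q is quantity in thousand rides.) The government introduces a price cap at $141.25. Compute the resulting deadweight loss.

$107.15 thousand

Competitive equilibrium: 208 − 2.68Q = 87.6 + 6.25Q → Q* = 13.48264, P* = 171.86652.
At the ceiling P = 141.25, quantity supplied = (141.25 − 87.6)/6.25 = 8.584.
Willingness to pay at Q' = 8.584: 208 − 2.68·8.584 = 184.99488.
ΔQ = 13.48264 − 8.584 = 4.89864; wedge = 184.99488 − 141.25 = 43.74488.
DWL = ½ × 4.89864 × 43.74488 = $107.15 thousand.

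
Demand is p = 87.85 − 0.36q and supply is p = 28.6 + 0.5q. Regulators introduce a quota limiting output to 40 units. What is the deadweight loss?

Competitive equilibrium: 87.85 − 0.36q = 28.6 + 0.5q → q* = 68.8953, p* = 63.0477.
At q = 40: demand price = 87.85 − 0.36·40 = 73.45; supply price = 28.6 + 0.5·40 = 48.6.
Δq = 68.8953 − 40 = 28.8953; wedge = 73.45 − 48.6 = 24.85.
Deadweight loss = ½ × 28.8953 × 24.85 = 359.02.

359.02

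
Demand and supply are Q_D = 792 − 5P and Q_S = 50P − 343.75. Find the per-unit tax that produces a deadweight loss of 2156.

30.8

In inverse form: demand P = 158.4 − 0.2Q, supply P = 6.875 + 0.02Q.
Competitive equilibrium: 158.4 − 0.2Q = 6.875 + 0.02Q → Q* = 688.75, P* = 20.65.
A tax t gives ΔQ = t/0.22 and wedge t, so DWL = t²/0.44.
t²/0.44 = 2156 → t² = 948.64 → t = 30.8.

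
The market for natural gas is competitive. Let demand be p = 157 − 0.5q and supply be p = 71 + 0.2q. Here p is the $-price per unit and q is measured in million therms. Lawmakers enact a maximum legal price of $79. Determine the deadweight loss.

$2402.86 million

Competitive equilibrium: 157 − 0.5q = 71 + 0.2q → q* = 122.8571, p* = 95.5714.
At the ceiling p = 79, quantity supplied = (79 − 71)/0.2 = 40.
Willingness to pay at q' = 40: 157 − 0.5·40 = 137.
Δq = 122.8571 − 40 = 82.8571; wedge = 137 − 79 = 58.
Deadweight loss = ½ × 82.8571 × 58 = $2402.86 million.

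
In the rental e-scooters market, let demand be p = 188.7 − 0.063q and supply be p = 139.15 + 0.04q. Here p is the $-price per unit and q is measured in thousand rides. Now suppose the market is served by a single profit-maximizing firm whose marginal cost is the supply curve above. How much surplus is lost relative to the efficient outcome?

Competitive equilibrium: 188.7 − 0.063q = 139.15 + 0.04q → q* = 481.068, p* = 158.3927.
Marginal revenue: MR = 188.7 − 0.126q. Set MR = MC: 188.7 − 0.126q = 139.15 + 0.04q → q_m = 298.494.
Price p_m = 188.7 − 0.063·298.494 = 169.8949; MC(q_m) = 139.15 + 0.04·298.494 = 151.0898.
Competitive q* = 481.068, so Δq = 182.574; wedge = 169.8949 − 151.0898 = 18.8051.
DWL = ½ × 182.574 × 18.8051 = $1716.66 thousand.

$1716.66 thousand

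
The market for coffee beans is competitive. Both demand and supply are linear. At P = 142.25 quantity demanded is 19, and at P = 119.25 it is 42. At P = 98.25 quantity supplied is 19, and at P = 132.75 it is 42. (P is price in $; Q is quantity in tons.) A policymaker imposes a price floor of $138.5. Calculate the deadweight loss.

$239.78

Demand slope = (119.25 − 142.25)/(42 − 19) = −1, so P = 161.25 − Q.
Supply slope = (132.75 − 98.25)/(42 − 19) = 1.5, so P = 69.75 + 1.5Q.
Competitive equilibrium: 161.25 − Q = 69.75 + 1.5Q → Q* = 36.6, P* = 124.65.
At the floor P = 138.5, quantity demanded = (161.25 − 138.5)/1 = 22.75.
Sellers' marginal cost at Q' = 22.75: 69.75 + 1.5·22.75 = 103.875.
ΔQ = 36.6 − 22.75 = 13.85; wedge = 138.5 − 103.875 = 34.625.
The triangle = ½ × 13.85 × 34.625 = $239.78.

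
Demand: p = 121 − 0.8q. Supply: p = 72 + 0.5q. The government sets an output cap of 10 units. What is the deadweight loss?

Competitive equilibrium: 121 − 0.8q = 72 + 0.5q → q* = 37.6923, p* = 90.8462.
At q = 10: demand price = 121 − 0.8·10 = 113; supply price = 72 + 0.5·10 = 77.
Δq = 37.6923 − 10 = 27.6923; wedge = 113 − 77 = 36.
DWL = ½ × 27.6923 × 36 = 498.46.

498.46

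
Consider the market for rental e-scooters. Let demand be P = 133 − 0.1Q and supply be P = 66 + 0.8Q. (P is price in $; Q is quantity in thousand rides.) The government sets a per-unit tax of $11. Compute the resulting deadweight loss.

Competitive equilibrium: 133 − 0.1Q = 66 + 0.8Q → Q* = 74.4444, P* = 125.5556.
With the tax, the buyer price exceeds the seller price by 11: (133 − 0.1Q) − (66 + 0.8Q) = 11 → Q' = 62.2222.
ΔQ = 74.4444 − 62.2222 = 12.2222; the wedge equals the tax, 11.
The triangle = ½ × 12.2222 × 11 = $67.22 thousand.

$67.22 thousand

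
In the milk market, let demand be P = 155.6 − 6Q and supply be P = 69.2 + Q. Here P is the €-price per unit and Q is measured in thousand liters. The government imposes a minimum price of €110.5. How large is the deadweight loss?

Competitive equilibrium: 155.6 − 6Q = 69.2 + Q → Q* = 12.3429, P* = 81.5429.
At the floor P = 110.5, quantity demanded = (155.6 − 110.5)/6 = 7.5167.
Sellers' marginal cost at Q' = 7.5167: 69.2 + 1·7.5167 = 76.7167.
ΔQ = 12.3429 − 7.5167 = 4.8262; wedge = 110.5 − 76.7167 = 33.7833.
Welfare loss = ½ × 4.8262 × 33.7833 = €81.52 thousand.

€81.52 thousand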